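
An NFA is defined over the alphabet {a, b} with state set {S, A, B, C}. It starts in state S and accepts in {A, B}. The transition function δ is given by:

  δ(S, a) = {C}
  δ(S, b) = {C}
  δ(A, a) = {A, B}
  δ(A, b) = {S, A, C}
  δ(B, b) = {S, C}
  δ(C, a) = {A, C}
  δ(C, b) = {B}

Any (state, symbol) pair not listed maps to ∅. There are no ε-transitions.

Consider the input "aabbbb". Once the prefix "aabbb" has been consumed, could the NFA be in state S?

Yes

Start in {S}.
Read 'a': {S} → {C}.
Read 'a': {C} → {A, C}.
Read 'b': {A, C} → {S, A, B, C}.
Read 'b': {S, A, B, C} → {S, A, B, C}.
Read 'b': {S, A, B, C} → {S, A, B, C}.
State S is in {S, A, B, C}.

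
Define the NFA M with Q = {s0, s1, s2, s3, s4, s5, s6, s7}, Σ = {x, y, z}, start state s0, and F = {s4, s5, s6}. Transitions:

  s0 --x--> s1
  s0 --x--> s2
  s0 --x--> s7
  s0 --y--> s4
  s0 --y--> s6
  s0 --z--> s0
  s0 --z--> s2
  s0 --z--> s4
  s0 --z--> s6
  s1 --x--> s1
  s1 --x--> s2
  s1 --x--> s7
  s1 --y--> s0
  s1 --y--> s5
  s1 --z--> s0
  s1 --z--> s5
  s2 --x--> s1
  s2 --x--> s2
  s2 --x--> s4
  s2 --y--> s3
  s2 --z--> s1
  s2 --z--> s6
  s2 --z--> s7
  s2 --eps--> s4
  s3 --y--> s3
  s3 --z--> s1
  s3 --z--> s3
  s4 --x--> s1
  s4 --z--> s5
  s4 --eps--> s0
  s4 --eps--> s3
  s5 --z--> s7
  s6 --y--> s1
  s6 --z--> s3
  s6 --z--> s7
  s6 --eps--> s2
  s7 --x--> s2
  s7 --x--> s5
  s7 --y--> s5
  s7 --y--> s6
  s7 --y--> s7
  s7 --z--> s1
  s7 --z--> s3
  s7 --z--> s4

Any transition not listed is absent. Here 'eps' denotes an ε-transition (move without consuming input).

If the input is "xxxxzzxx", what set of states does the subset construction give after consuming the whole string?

{s0, s1, s2, s3, s4, s5, s7}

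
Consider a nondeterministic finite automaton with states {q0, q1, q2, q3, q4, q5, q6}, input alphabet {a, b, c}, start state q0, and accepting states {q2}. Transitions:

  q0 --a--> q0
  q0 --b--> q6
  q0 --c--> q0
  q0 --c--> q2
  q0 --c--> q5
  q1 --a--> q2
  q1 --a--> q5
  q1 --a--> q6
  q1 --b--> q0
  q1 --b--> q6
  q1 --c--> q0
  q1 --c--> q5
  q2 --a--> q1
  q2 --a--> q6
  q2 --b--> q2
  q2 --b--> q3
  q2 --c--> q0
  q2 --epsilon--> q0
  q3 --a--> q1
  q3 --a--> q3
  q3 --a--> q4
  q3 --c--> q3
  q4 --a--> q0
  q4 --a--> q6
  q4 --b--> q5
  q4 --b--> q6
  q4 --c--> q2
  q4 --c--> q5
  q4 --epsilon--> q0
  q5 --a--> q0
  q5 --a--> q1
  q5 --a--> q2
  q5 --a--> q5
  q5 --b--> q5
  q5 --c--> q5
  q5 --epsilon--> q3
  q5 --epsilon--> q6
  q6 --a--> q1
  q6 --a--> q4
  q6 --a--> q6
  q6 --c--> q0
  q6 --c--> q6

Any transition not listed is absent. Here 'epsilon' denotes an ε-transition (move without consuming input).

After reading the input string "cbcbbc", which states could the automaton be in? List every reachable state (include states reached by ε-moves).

{q0, q2, q3, q5, q6}

Start in {q0}.
Read 'c': q0→{q0, q2, q5}; union {q0, q2, q5}; ε-closure = {q0, q2, q3, q5, q6}.
Read 'b': q0→{q6}, q2→{q2, q3}, q3→∅, q5→{q5}, q6→∅; union {q2, q3, q5, q6}; ε-closure = {q0, q2, q3, q5, q6}.
Read 'c': q0→{q0, q2, q5}, q2→{q0}, q3→{q3}, q5→{q5}, q6→{q0, q6}; now {q0, q2, q3, q5, q6}.
Read 'b': q0→{q6}, q2→{q2, q3}, q3→∅, q5→{q5}, q6→∅; union {q2, q3, q5, q6}; ε-closure = {q0, q2, q3, q5, q6}.
Read 'b': q0→{q6}, q2→{q2, q3}, q3→∅, q5→{q5}, q6→∅; union {q2, q3, q5, q6}; ε-closure = {q0, q2, q3, q5, q6}.
Read 'c': q0→{q0, q2, q5}, q2→{q0}, q3→{q3}, q5→{q5}, q6→{q0, q6}; now {q0, q2, q3, q5, q6}.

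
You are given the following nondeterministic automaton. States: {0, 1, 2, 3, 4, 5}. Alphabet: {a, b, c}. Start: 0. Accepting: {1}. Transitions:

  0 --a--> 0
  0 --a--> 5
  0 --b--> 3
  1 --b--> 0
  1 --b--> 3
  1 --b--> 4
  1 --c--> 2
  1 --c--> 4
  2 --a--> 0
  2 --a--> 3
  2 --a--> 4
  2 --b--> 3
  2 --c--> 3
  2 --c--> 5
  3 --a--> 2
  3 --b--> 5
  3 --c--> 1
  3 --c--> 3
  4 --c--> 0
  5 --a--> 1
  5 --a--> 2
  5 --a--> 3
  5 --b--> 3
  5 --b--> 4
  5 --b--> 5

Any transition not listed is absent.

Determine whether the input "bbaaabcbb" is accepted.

No

Start in {0}.
Read 'b': 0→{3}; now {3}.
Read 'b': 3→{5}; now {5}.
Read 'a': 5→{1, 2, 3}; now {1, 2, 3}.
Read 'a': 1→∅, 2→{0, 3, 4}, 3→{2}; now {0, 2, 3, 4}.
Read 'a': 0→{0, 5}, 2→{0, 3, 4}, 3→{2}, 4→∅; now {0, 2, 3, 4, 5}.
Read 'b': 0→{3}, 2→{3}, 3→{5}, 4→∅, 5→{3, 4, 5}; now {3, 4, 5}.
Read 'c': 3→{1, 3}, 4→{0}, 5→∅; now {0, 1, 3}.
Read 'b': 0→{3}, 1→{0, 3, 4}, 3→{5}; now {0, 3, 4, 5}.
Read 'b': 0→{3}, 3→{5}, 4→∅, 5→{3, 4, 5}; now {3, 4, 5}.
The final set {3, 4, 5} contains no accepting state.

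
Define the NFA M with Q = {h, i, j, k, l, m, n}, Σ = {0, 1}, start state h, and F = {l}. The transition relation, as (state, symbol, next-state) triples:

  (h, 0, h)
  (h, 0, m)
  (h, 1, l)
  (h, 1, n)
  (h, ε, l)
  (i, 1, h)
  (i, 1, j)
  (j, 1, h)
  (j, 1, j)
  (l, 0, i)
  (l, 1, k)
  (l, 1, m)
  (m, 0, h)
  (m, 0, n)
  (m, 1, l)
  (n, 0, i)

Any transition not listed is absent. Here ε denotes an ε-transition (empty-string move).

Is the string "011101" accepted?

Start: ε-closure({h}) = {h, l}.
Read '0': {h, l} → {h, i, l, m}.
Read '1': {h, i, l, m} → {h, j, k, l, m, n}.
Read '1': {h, j, k, l, m, n} → {h, j, k, l, m, n}.
Read '1': {h, j, k, l, m, n} → {h, j, k, l, m, n}.
Read '0': {h, j, k, l, m, n} → {h, i, l, m, n}.
Read '1': {h, i, l, m, n} → {h, j, k, l, m, n}.
The final set {h, j, k, l, m, n} contains the accepting state l.

Yes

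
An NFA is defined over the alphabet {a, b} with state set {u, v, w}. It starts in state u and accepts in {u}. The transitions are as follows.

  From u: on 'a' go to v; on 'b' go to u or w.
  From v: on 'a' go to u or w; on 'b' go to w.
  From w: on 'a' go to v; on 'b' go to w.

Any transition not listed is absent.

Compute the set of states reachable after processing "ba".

{v}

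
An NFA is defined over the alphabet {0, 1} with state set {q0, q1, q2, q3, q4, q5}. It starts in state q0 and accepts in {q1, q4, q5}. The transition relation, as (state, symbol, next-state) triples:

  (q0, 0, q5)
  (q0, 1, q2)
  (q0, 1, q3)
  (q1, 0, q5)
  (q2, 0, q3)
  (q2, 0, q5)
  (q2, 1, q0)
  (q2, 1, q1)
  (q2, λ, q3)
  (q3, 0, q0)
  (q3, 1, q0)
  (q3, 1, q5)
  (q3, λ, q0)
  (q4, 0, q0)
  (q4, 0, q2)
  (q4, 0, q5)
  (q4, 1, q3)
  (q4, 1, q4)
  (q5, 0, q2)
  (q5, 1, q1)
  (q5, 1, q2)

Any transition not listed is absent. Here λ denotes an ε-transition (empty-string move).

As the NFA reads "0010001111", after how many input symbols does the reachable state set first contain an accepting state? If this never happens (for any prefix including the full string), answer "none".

1

Start in {q0}.
Read '0': {q0} → {q5}.
None of the earlier sets intersect F, but {q5} does.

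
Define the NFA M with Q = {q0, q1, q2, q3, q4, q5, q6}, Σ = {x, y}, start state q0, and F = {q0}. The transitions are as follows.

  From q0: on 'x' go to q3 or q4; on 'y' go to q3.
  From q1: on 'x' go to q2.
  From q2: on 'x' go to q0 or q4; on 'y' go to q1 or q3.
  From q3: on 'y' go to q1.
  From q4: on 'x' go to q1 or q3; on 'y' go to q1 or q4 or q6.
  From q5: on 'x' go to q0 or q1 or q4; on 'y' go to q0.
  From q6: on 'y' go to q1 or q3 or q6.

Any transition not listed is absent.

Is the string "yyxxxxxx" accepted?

Start in {q0}.
Read 'y': q0→{q3}; now {q3}.
Read 'y': q3→{q1}; now {q1}.
Read 'x': q1→{q2}; now {q2}.
Read 'x': q2→{q0, q4}; now {q0, q4}.
Read 'x': q0→{q3, q4}, q4→{q1, q3}; now {q1, q3, q4}.
Read 'x': q1→{q2}, q3→∅, q4→{q1, q3}; now {q1, q2, q3}.
Read 'x': q1→{q2}, q2→{q0, q4}, q3→∅; now {q0, q2, q4}.
Read 'x': q0→{q3, q4}, q2→{q0, q4}, q4→{q1, q3}; now {q0, q1, q3, q4}.
The final set {q0, q1, q3, q4} contains the accepting state q0.

Yes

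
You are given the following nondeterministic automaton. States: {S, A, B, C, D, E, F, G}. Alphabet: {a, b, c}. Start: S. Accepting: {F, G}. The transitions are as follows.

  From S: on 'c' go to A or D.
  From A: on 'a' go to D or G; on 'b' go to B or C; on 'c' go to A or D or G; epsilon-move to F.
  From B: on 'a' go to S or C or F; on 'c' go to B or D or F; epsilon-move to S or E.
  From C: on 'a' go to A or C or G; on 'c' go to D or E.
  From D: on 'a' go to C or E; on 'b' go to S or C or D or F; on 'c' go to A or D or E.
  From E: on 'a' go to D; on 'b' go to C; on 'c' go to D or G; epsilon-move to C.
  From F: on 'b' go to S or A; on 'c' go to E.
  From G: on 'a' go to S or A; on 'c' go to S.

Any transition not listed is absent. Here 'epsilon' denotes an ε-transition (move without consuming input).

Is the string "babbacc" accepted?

No

Start in {S}.
Read 'b': S→∅; now ∅.
The set is empty and remains empty for the remaining 6 symbols.
The final set ∅ contains no accepting state.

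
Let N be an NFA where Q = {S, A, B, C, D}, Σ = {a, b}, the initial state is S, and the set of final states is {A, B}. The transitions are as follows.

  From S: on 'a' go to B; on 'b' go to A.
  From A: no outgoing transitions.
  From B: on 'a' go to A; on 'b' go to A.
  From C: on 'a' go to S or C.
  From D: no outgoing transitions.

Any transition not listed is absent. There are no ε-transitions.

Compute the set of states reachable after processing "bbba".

Start in {S}.
Read 'b': {S} → {A}.
Read 'b': {A} → ∅.
The set is empty and remains empty for the remaining 2 symbols.

∅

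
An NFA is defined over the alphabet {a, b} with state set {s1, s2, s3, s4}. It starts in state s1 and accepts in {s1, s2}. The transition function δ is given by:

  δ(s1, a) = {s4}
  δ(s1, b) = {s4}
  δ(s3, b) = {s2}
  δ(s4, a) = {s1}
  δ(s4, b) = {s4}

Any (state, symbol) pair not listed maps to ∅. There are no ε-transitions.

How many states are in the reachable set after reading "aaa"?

Start in {s1}.
Read 'a': {s1} → {s4}.
Read 'a': {s4} → {s1}.
Read 'a': {s1} → {s4}.
That set has 1 state.

1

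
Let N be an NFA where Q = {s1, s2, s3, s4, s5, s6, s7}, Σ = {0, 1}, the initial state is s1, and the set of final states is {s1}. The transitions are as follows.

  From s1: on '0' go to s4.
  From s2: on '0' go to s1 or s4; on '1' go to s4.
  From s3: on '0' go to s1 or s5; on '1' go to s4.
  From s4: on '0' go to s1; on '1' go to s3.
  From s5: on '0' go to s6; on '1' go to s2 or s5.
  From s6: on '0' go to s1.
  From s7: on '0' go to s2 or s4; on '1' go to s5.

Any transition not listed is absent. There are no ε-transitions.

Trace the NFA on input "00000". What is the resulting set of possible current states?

Start in {s1}.
Read '0': {s1} → {s4}.
Read '0': {s4} → {s1}.
Read '0': {s1} → {s4}.
Read '0': {s4} → {s1}.
Read '0': {s1} → {s4}.

{s4}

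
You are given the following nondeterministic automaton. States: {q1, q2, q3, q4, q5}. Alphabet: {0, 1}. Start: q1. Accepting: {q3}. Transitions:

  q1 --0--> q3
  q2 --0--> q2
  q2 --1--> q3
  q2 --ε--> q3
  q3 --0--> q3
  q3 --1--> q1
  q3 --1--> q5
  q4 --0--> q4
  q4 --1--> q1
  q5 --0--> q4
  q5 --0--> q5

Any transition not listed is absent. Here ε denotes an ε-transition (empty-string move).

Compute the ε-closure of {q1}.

{q1}

Begin with {q1}.
No ε-moves leave this set, so the closure equals the set itself.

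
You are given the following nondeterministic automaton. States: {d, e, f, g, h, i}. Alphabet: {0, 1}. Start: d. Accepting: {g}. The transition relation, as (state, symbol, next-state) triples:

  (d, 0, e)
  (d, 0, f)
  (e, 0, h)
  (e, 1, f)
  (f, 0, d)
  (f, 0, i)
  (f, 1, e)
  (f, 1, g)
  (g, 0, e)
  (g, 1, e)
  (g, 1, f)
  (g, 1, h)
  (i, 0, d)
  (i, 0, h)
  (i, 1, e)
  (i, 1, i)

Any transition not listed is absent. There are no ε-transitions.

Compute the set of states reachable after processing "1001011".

∅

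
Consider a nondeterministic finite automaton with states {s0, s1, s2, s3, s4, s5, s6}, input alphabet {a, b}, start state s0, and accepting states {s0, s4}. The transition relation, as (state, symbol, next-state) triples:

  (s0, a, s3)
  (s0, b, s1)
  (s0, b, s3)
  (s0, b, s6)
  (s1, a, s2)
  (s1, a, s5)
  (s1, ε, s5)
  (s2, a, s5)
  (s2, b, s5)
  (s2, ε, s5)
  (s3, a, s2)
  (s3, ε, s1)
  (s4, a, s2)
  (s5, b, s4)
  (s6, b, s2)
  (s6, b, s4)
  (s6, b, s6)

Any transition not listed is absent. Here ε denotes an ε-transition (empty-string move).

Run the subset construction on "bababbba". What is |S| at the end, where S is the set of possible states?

Start in {s0}.
Read 'b': s0→{s1, s3, s6}; union {s1, s3, s6}; ε-closure = {s1, s3, s5, s6}.
Read 'a': s1→{s2, s5}, s3→{s2}, s5→∅, s6→∅; now {s2, s5}.
Read 'b': s2→{s5}, s5→{s4}; now {s4, s5}.
Read 'a': s4→{s2}, s5→∅; union {s2}; ε-closure = {s2, s5}.
Read 'b': s2→{s5}, s5→{s4}; now {s4, s5}.
Read 'b': s4→∅, s5→{s4}; now {s4}.
Read 'b': s4→∅; now ∅.
The set is empty and remains empty for the remaining 1 symbol.
That set has 0 states.

0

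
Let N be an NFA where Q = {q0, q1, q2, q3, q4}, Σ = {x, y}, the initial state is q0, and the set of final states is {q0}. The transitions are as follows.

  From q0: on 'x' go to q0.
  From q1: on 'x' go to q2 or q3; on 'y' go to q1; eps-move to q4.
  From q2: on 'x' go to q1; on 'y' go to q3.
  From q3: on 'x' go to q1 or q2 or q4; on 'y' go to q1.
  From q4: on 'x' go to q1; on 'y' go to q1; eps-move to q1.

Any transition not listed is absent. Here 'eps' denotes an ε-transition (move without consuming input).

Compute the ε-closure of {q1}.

Begin with {q1}.
ε-move q1 → q4; add q4.

{q1, q4}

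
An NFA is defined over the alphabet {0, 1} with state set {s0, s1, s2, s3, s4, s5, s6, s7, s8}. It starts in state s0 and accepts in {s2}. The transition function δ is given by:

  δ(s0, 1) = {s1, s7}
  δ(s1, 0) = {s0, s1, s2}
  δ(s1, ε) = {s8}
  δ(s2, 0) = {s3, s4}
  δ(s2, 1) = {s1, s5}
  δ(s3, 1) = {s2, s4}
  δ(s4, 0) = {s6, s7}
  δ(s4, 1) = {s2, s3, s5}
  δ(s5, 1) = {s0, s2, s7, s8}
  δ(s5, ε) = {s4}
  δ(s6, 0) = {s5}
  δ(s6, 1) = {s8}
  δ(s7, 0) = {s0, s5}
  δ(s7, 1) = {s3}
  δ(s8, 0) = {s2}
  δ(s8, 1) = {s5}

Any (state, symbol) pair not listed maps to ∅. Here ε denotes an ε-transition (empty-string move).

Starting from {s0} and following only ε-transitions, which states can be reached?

{s0}

Begin with {s0}.
No ε-moves leave this set, so the closure equals the set itself.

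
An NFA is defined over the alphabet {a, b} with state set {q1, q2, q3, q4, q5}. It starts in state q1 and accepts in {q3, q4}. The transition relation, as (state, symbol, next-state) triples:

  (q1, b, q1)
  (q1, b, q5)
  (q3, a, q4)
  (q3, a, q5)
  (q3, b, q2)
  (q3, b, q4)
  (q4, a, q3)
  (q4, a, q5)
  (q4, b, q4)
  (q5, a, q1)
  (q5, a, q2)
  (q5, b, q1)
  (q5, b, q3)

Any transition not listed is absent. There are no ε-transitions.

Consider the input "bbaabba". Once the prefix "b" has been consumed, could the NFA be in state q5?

Start in {q1}.
Read 'b': {q1} → {q1, q5}.
State q5 is in {q1, q5}.

Yes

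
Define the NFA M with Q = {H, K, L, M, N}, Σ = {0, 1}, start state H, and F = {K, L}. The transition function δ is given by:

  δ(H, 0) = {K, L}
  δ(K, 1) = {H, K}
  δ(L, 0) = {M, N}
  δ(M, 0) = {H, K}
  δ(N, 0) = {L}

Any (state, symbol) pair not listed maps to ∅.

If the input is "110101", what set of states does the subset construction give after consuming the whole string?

Start in {H}.
Read '1': H→∅; now ∅.
The set is empty and remains empty for the remaining 5 symbols.

∅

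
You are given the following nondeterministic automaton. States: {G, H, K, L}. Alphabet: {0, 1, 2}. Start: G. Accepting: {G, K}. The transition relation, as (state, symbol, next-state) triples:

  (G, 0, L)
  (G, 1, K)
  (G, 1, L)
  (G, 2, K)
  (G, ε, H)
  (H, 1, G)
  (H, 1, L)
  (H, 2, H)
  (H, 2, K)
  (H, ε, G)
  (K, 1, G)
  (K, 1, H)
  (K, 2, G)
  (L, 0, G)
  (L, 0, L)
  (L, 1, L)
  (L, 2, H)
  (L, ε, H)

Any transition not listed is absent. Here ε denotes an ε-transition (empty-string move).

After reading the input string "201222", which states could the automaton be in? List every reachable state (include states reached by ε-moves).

Start: ε-closure({G}) = {G, H}.
Read '2': G→{K}, H→{H, K}; union {H, K}; ε-closure = {G, H, K}.
Read '0': G→{L}, H→∅, K→∅; union {L}; ε-closure = {G, H, L}.
Read '1': G→{K, L}, H→{G, L}, L→{L}; union {G, K, L}; ε-closure = {G, H, K, L}.
Read '2': G→{K}, H→{H, K}, K→{G}, L→{H}; now {G, H, K}.
Read '2': G→{K}, H→{H, K}, K→{G}; now {G, H, K}.
Read '2': G→{K}, H→{H, K}, K→{G}; now {G, H, K}.

{G, H, K}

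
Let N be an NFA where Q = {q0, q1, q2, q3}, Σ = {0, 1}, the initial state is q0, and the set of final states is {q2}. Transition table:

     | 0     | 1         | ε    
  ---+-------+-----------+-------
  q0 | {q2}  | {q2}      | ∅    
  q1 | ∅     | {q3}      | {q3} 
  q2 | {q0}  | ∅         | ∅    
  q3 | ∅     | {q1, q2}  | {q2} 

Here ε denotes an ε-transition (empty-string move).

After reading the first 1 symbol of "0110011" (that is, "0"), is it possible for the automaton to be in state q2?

Yes

Start in {q0}.
Read '0': q0→{q2}; now {q2}.
State q2 is in {q2}.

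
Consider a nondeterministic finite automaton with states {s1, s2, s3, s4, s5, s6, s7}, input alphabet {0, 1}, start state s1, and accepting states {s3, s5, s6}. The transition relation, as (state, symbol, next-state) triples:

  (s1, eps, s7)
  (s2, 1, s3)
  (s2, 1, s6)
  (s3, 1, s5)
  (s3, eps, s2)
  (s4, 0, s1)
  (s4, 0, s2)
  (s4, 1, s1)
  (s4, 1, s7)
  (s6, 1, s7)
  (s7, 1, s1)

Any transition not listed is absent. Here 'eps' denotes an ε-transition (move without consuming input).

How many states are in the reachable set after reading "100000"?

Start: ε-closure({s1}) = {s1, s7}.
Read '1': s1→∅, s7→{s1}; union {s1}; ε-closure = {s1, s7}.
Read '0': s1→∅, s7→∅; now ∅.
The set is empty and remains empty for the remaining 4 symbols.
That set has 0 states.

0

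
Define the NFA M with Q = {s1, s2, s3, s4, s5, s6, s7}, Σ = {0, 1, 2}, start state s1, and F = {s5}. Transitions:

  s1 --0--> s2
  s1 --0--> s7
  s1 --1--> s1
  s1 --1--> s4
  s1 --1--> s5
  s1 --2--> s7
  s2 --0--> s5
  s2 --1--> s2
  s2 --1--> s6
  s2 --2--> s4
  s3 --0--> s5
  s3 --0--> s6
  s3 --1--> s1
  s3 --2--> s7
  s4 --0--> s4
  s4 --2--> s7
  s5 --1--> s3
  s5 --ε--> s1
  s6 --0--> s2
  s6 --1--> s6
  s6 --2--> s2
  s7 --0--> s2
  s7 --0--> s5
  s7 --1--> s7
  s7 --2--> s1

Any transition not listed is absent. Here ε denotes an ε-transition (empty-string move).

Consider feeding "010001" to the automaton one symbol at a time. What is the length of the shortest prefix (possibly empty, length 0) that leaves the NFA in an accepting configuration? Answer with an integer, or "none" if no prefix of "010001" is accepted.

3

Start in {s1}.
Read '0': s1→{s2, s7}; now {s2, s7}.
Read '1': s2→{s2, s6}, s7→{s7}; now {s2, s6, s7}.
Read '0': s2→{s5}, s6→{s2}, s7→{s2, s5}; union {s2, s5}; ε-closure = {s1, s2, s5}.
None of the earlier sets intersect F, but {s1, s2, s5} does.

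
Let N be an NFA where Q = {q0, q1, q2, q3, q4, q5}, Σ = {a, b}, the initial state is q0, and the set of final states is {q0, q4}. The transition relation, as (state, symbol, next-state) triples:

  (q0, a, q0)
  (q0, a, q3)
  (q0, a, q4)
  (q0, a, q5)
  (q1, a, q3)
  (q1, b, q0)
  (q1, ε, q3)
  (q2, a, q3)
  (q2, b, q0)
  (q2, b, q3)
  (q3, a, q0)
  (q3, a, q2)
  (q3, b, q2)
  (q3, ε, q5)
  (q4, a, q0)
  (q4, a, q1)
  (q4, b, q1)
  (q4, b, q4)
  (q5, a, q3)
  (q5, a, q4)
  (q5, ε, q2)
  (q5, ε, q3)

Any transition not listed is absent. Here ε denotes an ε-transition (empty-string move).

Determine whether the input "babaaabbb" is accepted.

Start in {q0}.
Read 'b': {q0} → ∅.
The set is empty and remains empty for the remaining 8 symbols.
The final set ∅ contains no accepting state.

No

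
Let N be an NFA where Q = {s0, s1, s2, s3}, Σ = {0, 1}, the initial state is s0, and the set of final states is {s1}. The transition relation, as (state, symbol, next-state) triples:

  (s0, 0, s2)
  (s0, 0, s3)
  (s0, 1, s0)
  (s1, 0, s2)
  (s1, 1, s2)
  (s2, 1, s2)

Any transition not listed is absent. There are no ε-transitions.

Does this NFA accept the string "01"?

No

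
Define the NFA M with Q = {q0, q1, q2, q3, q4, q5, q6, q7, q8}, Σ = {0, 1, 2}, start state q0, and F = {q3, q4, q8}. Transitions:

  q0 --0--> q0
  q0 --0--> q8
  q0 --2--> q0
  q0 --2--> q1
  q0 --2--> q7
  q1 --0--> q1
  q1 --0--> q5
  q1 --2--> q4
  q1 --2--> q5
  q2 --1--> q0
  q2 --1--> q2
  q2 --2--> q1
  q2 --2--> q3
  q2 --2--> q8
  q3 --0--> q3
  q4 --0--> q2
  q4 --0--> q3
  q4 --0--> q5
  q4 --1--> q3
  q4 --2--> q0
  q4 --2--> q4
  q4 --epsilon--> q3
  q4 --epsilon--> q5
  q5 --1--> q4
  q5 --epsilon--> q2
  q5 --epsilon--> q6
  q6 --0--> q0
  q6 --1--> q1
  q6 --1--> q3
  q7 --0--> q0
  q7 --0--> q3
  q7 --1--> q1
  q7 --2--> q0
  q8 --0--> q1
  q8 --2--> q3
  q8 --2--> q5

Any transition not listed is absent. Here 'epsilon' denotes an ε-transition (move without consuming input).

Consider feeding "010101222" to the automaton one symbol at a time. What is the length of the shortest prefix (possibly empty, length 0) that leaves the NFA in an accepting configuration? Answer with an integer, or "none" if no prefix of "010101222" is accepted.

1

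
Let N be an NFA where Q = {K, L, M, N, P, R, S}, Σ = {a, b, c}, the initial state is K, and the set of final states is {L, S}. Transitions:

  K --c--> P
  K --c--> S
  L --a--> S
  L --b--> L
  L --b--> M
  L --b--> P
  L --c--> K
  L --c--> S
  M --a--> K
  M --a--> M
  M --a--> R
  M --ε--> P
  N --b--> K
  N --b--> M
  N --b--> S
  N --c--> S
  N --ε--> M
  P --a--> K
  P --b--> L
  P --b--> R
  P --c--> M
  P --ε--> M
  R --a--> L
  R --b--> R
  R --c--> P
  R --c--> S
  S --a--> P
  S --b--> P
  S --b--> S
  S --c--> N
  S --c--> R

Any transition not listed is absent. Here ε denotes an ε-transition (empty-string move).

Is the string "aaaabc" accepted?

Start in {K}.
Read 'a': K→∅; now ∅.
The set is empty and remains empty for the remaining 5 symbols.
The final set ∅ contains no accepting state.

No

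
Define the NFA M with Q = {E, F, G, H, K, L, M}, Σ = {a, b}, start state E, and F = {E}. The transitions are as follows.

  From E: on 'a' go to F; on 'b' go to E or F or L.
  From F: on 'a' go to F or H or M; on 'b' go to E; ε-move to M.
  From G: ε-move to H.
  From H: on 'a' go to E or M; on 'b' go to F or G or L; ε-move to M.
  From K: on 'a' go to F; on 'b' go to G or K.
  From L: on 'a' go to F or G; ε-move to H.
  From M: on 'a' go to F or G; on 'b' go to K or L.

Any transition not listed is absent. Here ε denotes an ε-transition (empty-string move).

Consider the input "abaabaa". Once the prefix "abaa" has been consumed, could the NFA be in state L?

Start in {E}.
Read 'a': {E} → {F, M}.
Read 'b': {F, M} → {E, H, K, L, M}.
Read 'a': {E, H, K, L, M} → {E, F, G, H, M}.
Read 'a': {E, F, G, H, M} → {E, F, G, H, M}.
State L is not in {E, F, G, H, M}.

No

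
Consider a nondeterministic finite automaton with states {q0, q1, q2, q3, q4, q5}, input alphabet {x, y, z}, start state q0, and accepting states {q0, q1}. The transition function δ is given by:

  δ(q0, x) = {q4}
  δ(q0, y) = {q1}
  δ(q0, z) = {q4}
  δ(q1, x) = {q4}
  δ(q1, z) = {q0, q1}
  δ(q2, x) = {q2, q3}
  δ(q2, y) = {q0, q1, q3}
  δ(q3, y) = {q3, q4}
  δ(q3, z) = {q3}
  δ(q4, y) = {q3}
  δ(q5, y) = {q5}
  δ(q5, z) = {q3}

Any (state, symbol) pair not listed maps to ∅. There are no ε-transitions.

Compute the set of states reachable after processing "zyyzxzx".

Start in {q0}.
Read 'z': q0→{q4}; now {q4}.
Read 'y': q4→{q3}; now {q3}.
Read 'y': q3→{q3, q4}; now {q3, q4}.
Read 'z': q3→{q3}, q4→∅; now {q3}.
Read 'x': q3→∅; now ∅.
The set is empty and remains empty for the remaining 2 symbols.

∅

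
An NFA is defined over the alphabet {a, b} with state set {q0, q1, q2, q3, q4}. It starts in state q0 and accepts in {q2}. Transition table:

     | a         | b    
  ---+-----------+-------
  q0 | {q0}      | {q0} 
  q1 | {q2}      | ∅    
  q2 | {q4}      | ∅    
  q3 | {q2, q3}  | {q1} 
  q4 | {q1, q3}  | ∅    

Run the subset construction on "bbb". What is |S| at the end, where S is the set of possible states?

1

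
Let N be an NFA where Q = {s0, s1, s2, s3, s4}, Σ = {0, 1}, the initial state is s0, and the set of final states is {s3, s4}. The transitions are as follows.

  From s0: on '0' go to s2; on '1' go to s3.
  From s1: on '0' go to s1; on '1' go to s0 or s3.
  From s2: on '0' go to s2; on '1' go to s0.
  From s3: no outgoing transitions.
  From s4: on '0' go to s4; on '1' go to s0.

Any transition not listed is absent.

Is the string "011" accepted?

Start in {s0}.
Read '0': s0→{s2}; now {s2}.
Read '1': s2→{s0}; now {s0}.
Read '1': s0→{s3}; now {s3}.
The final set {s3} contains the accepting state s3.

Yes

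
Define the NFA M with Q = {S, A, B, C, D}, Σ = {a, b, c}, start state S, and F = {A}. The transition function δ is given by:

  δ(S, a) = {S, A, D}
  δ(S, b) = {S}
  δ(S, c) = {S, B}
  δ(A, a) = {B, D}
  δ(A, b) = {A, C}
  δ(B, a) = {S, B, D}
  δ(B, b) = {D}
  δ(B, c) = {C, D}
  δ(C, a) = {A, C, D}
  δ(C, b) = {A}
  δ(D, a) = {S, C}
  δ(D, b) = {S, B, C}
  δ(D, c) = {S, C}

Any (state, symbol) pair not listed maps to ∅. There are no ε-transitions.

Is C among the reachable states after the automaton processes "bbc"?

No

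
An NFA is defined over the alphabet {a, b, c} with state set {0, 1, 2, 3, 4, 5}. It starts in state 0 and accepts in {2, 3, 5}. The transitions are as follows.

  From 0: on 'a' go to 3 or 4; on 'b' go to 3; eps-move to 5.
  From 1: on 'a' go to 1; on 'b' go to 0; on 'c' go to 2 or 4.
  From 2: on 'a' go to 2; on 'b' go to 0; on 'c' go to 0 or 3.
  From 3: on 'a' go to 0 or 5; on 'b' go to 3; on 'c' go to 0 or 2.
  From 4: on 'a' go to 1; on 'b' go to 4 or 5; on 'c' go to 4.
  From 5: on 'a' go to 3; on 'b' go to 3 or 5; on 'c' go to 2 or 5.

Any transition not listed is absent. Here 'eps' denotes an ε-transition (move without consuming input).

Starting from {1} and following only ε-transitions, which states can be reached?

Begin with {1}.
No ε-moves leave this set, so the closure equals the set itself.

{1}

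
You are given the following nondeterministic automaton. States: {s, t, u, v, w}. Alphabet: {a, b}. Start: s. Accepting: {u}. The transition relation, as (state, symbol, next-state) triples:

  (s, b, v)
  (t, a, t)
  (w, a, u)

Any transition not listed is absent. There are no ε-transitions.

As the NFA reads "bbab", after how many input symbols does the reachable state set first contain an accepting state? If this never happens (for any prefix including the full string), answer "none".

Start in {s}.
Read 'b': {s} → {v}.
Read 'b': {v} → ∅.
The set is empty and remains empty for the remaining 2 symbols.
No reachable set along the way intersects F.

none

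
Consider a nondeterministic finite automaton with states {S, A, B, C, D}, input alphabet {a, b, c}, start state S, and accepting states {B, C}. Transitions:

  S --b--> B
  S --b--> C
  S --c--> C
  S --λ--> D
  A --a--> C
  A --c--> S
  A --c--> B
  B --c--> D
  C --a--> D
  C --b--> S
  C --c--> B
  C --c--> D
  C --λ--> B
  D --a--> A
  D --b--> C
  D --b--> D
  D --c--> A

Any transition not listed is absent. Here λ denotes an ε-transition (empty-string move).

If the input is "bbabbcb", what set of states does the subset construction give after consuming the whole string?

Start: ε-closure({S}) = {S, D}.
Read 'b': {S, D} → {B, C, D}.
Read 'b': {B, C, D} → {S, B, C, D}.
Read 'a': {S, B, C, D} → {A, D}.
Read 'b': {A, D} → {B, C, D}.
Read 'b': {B, C, D} → {S, B, C, D}.
Read 'c': {S, B, C, D} → {A, B, C, D}.
Read 'b': {A, B, C, D} → {S, B, C, D}.

{S, B, C, D}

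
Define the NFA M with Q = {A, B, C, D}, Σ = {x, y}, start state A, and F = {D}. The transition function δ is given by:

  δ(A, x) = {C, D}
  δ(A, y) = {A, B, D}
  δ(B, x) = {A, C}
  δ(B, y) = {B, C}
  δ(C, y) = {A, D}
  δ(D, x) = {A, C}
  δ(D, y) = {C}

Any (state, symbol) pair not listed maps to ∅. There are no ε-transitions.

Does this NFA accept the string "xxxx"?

Start in {A}.
Read 'x': A→{C, D}; now {C, D}.
Read 'x': C→∅, D→{A, C}; now {A, C}.
Read 'x': A→{C, D}, C→∅; now {C, D}.
Read 'x': C→∅, D→{A, C}; now {A, C}.
The final set {A, C} contains no accepting state.

No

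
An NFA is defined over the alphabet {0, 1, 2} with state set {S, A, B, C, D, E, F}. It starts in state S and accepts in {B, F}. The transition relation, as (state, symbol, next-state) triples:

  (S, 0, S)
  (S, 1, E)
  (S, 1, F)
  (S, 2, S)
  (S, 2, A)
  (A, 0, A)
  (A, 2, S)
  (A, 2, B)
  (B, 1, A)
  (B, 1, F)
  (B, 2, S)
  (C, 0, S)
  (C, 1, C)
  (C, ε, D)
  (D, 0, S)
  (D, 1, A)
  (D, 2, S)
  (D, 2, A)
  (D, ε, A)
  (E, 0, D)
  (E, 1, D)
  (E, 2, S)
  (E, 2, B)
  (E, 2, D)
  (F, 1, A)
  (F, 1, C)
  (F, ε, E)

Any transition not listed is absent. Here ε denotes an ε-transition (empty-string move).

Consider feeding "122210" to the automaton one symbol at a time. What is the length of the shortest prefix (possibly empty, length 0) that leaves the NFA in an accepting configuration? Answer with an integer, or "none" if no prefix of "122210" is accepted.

Start in {S}.
Read '1': {S} → {E, F}.
None of the earlier sets intersect F, but {E, F} does.

1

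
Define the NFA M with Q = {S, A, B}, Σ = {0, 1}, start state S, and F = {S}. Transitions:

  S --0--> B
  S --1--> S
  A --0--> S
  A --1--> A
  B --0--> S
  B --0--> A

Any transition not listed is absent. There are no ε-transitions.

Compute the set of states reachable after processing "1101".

Start in {S}.
Read '1': S→{S}; now {S}.
Read '1': S→{S}; now {S}.
Read '0': S→{B}; now {B}.
Read '1': B→∅; now ∅.

∅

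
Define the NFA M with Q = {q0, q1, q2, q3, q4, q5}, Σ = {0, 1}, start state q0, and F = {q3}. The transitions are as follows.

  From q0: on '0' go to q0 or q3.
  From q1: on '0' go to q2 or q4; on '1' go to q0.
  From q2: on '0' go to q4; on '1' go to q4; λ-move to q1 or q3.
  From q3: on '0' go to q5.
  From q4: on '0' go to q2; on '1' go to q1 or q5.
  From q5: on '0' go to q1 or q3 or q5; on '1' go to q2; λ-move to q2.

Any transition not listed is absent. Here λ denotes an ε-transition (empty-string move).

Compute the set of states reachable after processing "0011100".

Start in {q0}.
Read '0': q0→{q0, q3}; now {q0, q3}.
Read '0': q0→{q0, q3}, q3→{q5}; union {q0, q3, q5}; ε-closure = {q0, q1, q2, q3, q5}.
Read '1': q0→∅, q1→{q0}, q2→{q4}, q3→∅, q5→{q2}; union {q0, q2, q4}; ε-closure = {q0, q1, q2, q3, q4}.
Read '1': q0→∅, q1→{q0}, q2→{q4}, q3→∅, q4→{q1, q5}; union {q0, q1, q4, q5}; ε-closure = {q0, q1, q2, q3, q4, q5}.
Read '1': q0→∅, q1→{q0}, q2→{q4}, q3→∅, q4→{q1, q5}, q5→{q2}; union {q0, q1, q2, q4, q5}; ε-closure = {q0, q1, q2, q3, q4, q5}.
Read '0': q0→{q0, q3}, q1→{q2, q4}, q2→{q4}, q3→{q5}, q4→{q2}, q5→{q1, q3, q5}; now {q0, q1, q2, q3, q4, q5}.
Read '0': q0→{q0, q3}, q1→{q2, q4}, q2→{q4}, q3→{q5}, q4→{q2}, q5→{q1, q3, q5}; now {q0, q1, q2, q3, q4, q5}.

{q0, q1, q2, q3, q4, q5}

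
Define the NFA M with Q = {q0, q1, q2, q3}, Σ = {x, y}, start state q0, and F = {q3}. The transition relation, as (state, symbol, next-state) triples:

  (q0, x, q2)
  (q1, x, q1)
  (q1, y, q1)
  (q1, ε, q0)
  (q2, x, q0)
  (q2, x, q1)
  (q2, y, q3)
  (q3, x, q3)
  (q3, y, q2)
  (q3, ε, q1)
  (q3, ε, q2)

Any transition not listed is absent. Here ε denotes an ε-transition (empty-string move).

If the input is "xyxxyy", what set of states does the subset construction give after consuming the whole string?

Start in {q0}.
Read 'x': q0→{q2}; now {q2}.
Read 'y': q2→{q3}; union {q3}; ε-closure = {q0, q1, q2, q3}.
Read 'x': q0→{q2}, q1→{q1}, q2→{q0, q1}, q3→{q3}; now {q0, q1, q2, q3}.
Read 'x': q0→{q2}, q1→{q1}, q2→{q0, q1}, q3→{q3}; now {q0, q1, q2, q3}.
Read 'y': q0→∅, q1→{q1}, q2→{q3}, q3→{q2}; union {q1, q2, q3}; ε-closure = {q0, q1, q2, q3}.
Read 'y': q0→∅, q1→{q1}, q2→{q3}, q3→{q2}; union {q1, q2, q3}; ε-closure = {q0, q1, q2, q3}.

{q0, q1, q2, q3}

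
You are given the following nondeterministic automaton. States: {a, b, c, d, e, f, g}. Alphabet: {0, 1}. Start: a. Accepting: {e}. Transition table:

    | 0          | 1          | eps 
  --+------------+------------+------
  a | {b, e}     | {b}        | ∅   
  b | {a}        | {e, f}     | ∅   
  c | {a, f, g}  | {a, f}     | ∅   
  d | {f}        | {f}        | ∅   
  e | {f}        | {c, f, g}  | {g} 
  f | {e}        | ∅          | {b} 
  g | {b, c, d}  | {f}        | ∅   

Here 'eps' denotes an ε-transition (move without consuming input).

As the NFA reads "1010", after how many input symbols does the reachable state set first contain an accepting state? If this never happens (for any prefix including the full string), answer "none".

Start in {a}.
Read '1': a→{b}; now {b}.
Read '0': b→{a}; now {a}.
Read '1': a→{b}; now {b}.
Read '0': b→{a}; now {a}.
No reachable set along the way intersects F.

none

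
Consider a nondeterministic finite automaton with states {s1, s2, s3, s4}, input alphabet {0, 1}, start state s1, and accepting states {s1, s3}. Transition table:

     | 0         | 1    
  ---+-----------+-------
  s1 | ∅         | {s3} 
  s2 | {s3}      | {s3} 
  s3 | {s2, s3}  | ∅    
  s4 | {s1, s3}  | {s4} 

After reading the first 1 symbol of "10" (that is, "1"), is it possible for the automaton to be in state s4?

No

Start in {s1}.
Read '1': {s1} → {s3}.
State s4 is not in {s3}.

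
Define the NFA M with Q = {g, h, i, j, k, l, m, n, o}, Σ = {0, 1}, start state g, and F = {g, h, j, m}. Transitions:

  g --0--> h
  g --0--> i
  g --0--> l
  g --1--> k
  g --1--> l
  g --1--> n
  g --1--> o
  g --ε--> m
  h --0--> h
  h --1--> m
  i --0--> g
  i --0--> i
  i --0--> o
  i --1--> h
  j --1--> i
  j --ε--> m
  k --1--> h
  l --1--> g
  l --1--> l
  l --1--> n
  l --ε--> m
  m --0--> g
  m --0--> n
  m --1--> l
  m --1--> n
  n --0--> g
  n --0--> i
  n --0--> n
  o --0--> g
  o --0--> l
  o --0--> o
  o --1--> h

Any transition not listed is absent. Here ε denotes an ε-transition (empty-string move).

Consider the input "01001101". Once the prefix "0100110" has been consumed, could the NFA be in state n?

Start: ε-closure({g}) = {g, m}.
Read '0': {g, m} → {g, h, i, l, m, n}.
Read '1': {g, h, i, l, m, n} → {g, h, k, l, m, n, o}.
Read '0': {g, h, k, l, m, n, o} → {g, h, i, l, m, n, o}.
Read '0': {g, h, i, l, m, n, o} → {g, h, i, l, m, n, o}.
Read '1': {g, h, i, l, m, n, o} → {g, h, k, l, m, n, o}.
Read '1': {g, h, k, l, m, n, o} → {g, h, k, l, m, n, o}.
Read '0': {g, h, k, l, m, n, o} → {g, h, i, l, m, n, o}.
State n is in {g, h, i, l, m, n, o}.

Yes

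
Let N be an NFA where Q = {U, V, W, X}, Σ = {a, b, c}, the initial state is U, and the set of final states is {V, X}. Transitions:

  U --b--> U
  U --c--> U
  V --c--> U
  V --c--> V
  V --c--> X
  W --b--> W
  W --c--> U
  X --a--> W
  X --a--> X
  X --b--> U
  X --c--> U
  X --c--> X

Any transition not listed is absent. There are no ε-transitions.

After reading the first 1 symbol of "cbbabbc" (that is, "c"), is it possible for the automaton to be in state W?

Start in {U}.
Read 'c': {U} → {U}.
State W is not in {U}.

No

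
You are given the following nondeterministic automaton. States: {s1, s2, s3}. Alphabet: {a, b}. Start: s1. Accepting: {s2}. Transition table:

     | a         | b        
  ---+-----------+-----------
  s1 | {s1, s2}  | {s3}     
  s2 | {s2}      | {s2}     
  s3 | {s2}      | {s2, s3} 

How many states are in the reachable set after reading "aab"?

2

Start in {s1}.
Read 'a': {s1} → {s1, s2}.
Read 'a': {s1, s2} → {s1, s2}.
Read 'b': {s1, s2} → {s2, s3}.
That set has 2 states.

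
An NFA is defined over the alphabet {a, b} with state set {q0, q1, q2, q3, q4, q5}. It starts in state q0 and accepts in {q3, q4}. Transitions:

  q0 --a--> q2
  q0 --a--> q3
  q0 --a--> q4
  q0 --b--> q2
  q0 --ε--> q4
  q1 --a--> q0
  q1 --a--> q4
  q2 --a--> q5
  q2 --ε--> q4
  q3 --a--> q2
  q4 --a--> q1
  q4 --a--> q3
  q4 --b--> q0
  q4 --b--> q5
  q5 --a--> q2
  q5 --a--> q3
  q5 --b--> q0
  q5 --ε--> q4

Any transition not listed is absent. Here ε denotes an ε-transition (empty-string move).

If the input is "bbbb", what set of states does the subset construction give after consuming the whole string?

{q0, q2, q4, q5}

Start: ε-closure({q0}) = {q0, q4}.
Read 'b': q0→{q2}, q4→{q0, q5}; union {q0, q2, q5}; ε-closure = {q0, q2, q4, q5}.
Read 'b': q0→{q2}, q2→∅, q4→{q0, q5}, q5→{q0}; union {q0, q2, q5}; ε-closure = {q0, q2, q4, q5}.
Read 'b': q0→{q2}, q2→∅, q4→{q0, q5}, q5→{q0}; union {q0, q2, q5}; ε-closure = {q0, q2, q4, q5}.
Read 'b': q0→{q2}, q2→∅, q4→{q0, q5}, q5→{q0}; union {q0, q2, q5}; ε-closure = {q0, q2, q4, q5}.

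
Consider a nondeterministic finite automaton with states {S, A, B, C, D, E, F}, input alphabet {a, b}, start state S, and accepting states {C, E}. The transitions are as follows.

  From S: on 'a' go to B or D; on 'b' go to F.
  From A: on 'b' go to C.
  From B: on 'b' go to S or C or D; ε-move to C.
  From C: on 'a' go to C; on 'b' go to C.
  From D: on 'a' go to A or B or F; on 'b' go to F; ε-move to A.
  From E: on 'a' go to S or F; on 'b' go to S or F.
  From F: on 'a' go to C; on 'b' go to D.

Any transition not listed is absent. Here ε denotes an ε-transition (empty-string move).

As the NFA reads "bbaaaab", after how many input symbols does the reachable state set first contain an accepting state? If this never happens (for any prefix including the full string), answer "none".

3

Start in {S}.
Read 'b': {S} → {F}.
Read 'b': {F} → {A, D}.
Read 'a': {A, D} → {A, B, C, F}.
None of the earlier sets intersect F, but {A, B, C, F} does.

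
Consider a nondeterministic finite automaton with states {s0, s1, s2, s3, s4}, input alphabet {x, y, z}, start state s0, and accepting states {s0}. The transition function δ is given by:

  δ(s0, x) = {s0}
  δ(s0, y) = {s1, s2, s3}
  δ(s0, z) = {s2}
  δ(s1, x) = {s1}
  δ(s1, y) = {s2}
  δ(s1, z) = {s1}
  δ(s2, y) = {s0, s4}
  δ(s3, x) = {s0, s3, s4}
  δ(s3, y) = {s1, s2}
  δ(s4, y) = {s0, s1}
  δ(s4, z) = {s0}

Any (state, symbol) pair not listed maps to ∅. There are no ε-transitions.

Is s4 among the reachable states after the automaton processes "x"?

No

Start in {s0}.
Read 'x': {s0} → {s0}.
State s4 is not in {s0}.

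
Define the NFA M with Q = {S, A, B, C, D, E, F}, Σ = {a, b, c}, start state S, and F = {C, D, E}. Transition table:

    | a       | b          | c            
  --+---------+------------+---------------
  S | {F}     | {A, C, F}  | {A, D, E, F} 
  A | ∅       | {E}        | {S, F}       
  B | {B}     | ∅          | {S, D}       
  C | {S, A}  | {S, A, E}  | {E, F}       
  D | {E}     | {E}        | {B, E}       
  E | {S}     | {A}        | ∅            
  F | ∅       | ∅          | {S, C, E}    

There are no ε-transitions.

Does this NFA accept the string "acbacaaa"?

Start in {S}.
Read 'a': {S} → {F}.
Read 'c': {F} → {S, C, E}.
Read 'b': {S, C, E} → {S, A, C, E, F}.
Read 'a': {S, A, C, E, F} → {S, A, F}.
Read 'c': {S, A, F} → {S, A, C, D, E, F}.
Read 'a': {S, A, C, D, E, F} → {S, A, E, F}.
Read 'a': {S, A, E, F} → {S, F}.
Read 'a': {S, F} → {F}.
The final set {F} contains no accepting state.

No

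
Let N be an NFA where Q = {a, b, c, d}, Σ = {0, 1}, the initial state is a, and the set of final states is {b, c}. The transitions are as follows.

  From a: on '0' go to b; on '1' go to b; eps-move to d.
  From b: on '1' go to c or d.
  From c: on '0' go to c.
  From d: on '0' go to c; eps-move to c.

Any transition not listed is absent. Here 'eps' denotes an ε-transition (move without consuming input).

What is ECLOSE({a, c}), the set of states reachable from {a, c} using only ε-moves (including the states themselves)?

Begin with {a, c}.
ε-move a → d; add d.

{a, c, d}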